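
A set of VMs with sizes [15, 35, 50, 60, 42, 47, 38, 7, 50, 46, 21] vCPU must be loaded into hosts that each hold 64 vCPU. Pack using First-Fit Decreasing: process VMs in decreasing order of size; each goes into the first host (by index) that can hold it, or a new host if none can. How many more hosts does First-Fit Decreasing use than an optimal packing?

0

First-Fit Decreasing: [60] [50,7] [50] [47,15] [46] [42,21] [38] [35] → 8 hosts.
8 VMs exceed 32 vCPU (half the capacity), and no two of those can share a host, so at least 8 hosts are needed.
So 8 is already optimal.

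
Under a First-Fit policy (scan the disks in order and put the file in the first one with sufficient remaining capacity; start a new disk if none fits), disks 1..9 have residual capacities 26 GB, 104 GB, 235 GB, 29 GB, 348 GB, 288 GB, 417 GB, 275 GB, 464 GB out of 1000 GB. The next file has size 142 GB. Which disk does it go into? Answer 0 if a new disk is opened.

Disks with room: disk 3 (235 GB), disk 5 (348 GB), disk 6 (288 GB), disk 7 (417 GB), disk 8 (275 GB), disk 9 (464 GB).
The first with room is disk 3.

3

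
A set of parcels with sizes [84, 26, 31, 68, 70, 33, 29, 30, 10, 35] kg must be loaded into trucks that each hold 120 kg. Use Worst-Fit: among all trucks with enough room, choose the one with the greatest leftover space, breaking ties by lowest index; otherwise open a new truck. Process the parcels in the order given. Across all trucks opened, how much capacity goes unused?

84 kg → truck 1 (remaining 36 kg)
26 kg → truck 1 (remaining 10 kg)
31 kg → truck 2 (remaining 89 kg)
68 kg → truck 2 (remaining 21 kg)
70 kg → truck 3 (remaining 50 kg)
33 kg → truck 3 (remaining 17 kg)
29 kg → truck 4 (remaining 91 kg)
30 kg → truck 4 (remaining 61 kg)
10 kg → truck 4 (remaining 51 kg)
35 kg → truck 4 (remaining 16 kg)
4 trucks × 120 kg = 480 kg; used 416 kg; unused 64 kg.

64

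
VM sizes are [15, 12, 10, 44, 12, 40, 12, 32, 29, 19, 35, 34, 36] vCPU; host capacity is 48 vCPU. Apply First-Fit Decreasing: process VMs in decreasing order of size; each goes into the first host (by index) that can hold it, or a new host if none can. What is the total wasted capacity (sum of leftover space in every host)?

Sorted descending: 44, 40, 36, 35, 34, 32, 29, 19, 15, 12, 12, 12, 10.
44 vCPU → host 1 (remaining 4 vCPU)
40 vCPU → host 2 (remaining 8 vCPU)
36 vCPU → host 3 (remaining 12 vCPU)
35 vCPU → host 4 (remaining 13 vCPU)
34 vCPU → host 5 (remaining 14 vCPU)
32 vCPU → host 6 (remaining 16 vCPU)
29 vCPU → host 7 (remaining 19 vCPU)
19 vCPU → host 7 (remaining 0 vCPU)
15 vCPU → host 6 (remaining 1 vCPU)
12 vCPU → host 3 (remaining 0 vCPU)
12 vCPU → host 4 (remaining 1 vCPU)
12 vCPU → host 5 (remaining 2 vCPU)
10 vCPU → host 8 (remaining 38 vCPU)
8 hosts × 48 vCPU = 384 vCPU; used 330 vCPU; unused 54 vCPU.

54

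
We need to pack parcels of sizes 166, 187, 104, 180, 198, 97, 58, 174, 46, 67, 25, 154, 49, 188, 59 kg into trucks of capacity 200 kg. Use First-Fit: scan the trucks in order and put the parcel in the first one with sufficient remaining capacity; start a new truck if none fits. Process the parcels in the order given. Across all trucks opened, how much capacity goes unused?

Put 166 kg in truck 1; 34 kg remain.
Put 187 kg in truck 2; 13 kg remain.
Put 104 kg in truck 3; 96 kg remain.
Put 180 kg in truck 4; 20 kg remain.
Put 198 kg in truck 5; 2 kg remain.
Put 97 kg in truck 6; 103 kg remain.
Put 58 kg in truck 3; 38 kg remain.
Put 174 kg in truck 7; 26 kg remain.
Put 46 kg in truck 6; 57 kg remain.
Put 67 kg in truck 8; 133 kg remain.
Put 25 kg in truck 1; 9 kg remain.
Put 154 kg in truck 9; 46 kg remain.
Put 49 kg in truck 6; 8 kg remain.
Put 188 kg in truck 10; 12 kg remain.
Put 59 kg in truck 8; 74 kg remain.
10 trucks × 200 kg = 2000 kg; used 1752 kg; unused 248 kg.

248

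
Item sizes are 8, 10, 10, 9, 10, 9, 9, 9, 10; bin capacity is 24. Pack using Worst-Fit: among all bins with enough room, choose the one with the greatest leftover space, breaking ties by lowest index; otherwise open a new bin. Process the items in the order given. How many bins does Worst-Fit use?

8 → bin 1 (remaining 16)
10 → bin 1 (remaining 6)
10 → bin 2 (remaining 14)
9 → bin 2 (remaining 5)
10 → bin 3 (remaining 14)
9 → bin 3 (remaining 5)
9 → bin 4 (remaining 15)
9 → bin 4 (remaining 6)
10 → bin 5 (remaining 14)
Final bins: [8,10] [10,9] [10,9] [9,9] [10].

5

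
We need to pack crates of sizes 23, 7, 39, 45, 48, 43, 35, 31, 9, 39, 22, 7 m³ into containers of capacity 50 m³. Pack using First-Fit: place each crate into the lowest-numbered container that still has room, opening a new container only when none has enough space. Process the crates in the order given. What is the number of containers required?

9

container 1: place 23 m³, 27 m³ left
container 1: place 7 m³, 20 m³ left
container 2: place 39 m³, 11 m³ left
container 3: place 45 m³, 5 m³ left
container 4: place 48 m³, 2 m³ left
container 5: place 43 m³, 7 m³ left
container 6: place 35 m³, 15 m³ left
container 7: place 31 m³, 19 m³ left
container 1: place 9 m³, 11 m³ left
container 8: place 39 m³, 11 m³ left
container 9: place 22 m³, 28 m³ left
container 1: place 7 m³, 4 m³ left
Final containers: [23,7,9,7] [39] [45] [48] [43] [35] [31] [39] [22].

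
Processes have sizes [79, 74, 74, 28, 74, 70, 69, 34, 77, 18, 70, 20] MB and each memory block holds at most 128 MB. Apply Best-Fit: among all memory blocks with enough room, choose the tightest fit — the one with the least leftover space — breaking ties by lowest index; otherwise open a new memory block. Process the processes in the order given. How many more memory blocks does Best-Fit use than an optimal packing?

Best-Fit: [79,28,20] [74,34,18] [74] [74] [70] [69] [77] [70] → 8 memory blocks.
8 processes exceed 64 MB (half the capacity), and no two of those can share a memory block, so at least 8 memory blocks are needed.
So 8 is already optimal.

0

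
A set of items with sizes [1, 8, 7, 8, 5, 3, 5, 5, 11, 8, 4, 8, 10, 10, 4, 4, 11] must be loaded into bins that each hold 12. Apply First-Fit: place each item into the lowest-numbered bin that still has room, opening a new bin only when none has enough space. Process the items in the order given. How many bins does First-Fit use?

10

bin 1: place 1, 11 left
bin 1: place 8, 3 left
bin 2: place 7, 5 left
bin 3: place 8, 4 left
bin 2: place 5, 0 left
bin 1: place 3, 0 left
bin 4: place 5, 7 left
bin 4: place 5, 2 left
bin 5: place 11, 1 left
bin 6: place 8, 4 left
bin 3: place 4, 0 left
bin 7: place 8, 4 left
bin 8: place 10, 2 left
bin 9: place 10, 2 left
bin 6: place 4, 0 left
bin 7: place 4, 0 left
bin 10: place 11, 1 left
Final bins: [1,8,3] [7,5] [8,4] [5,5] [11] [8,4] [8,4] [10] [10] [11].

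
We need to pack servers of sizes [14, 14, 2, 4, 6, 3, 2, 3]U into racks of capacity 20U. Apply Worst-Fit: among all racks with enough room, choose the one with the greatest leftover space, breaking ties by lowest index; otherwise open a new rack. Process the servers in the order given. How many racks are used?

3 racks

14U → rack 1 (remaining 6U)
14U → rack 2 (remaining 6U)
2U → rack 1 (remaining 4U)
4U → rack 2 (remaining 2U)
6U → rack 3 (remaining 14U)
3U → rack 3 (remaining 11U)
2U → rack 3 (remaining 9U)
3U → rack 3 (remaining 6U)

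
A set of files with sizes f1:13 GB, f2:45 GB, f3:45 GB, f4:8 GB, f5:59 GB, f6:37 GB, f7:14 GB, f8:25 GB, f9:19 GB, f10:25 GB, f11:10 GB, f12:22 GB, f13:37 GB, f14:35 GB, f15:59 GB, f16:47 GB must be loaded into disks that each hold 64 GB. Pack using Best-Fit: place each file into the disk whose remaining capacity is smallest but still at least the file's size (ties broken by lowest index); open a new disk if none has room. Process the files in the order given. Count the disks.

10

Put f1 (13 GB) in disk 1; 51 GB remain.
Put f2 (45 GB) in disk 1; 6 GB remain.
Put f3 (45 GB) in disk 2; 19 GB remain.
Put f4 (8 GB) in disk 2; 11 GB remain.
Put f5 (59 GB) in disk 3; 5 GB remain.
Put f6 (37 GB) in disk 4; 27 GB remain.
Put f7 (14 GB) in disk 4; 13 GB remain.
Put f8 (25 GB) in disk 5; 39 GB remain.
Put f9 (19 GB) in disk 5; 20 GB remain.
Put f10 (25 GB) in disk 6; 39 GB remain.
Put f11 (10 GB) in disk 2; 1 GB remain.
Put f12 (22 GB) in disk 6; 17 GB remain.
Put f13 (37 GB) in disk 7; 27 GB remain.
Put f14 (35 GB) in disk 8; 29 GB remain.
Put f15 (59 GB) in disk 9; 5 GB remain.
Put f16 (47 GB) in disk 10; 17 GB remain.
Final disks: [13,45] [45,8,10] [59] [37,14] [25,19] [25,22] [37] [35] [59] [47].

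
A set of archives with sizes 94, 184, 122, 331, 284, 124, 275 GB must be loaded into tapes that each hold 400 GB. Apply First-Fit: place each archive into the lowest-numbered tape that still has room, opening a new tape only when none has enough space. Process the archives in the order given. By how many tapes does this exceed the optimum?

0

First-Fit: [94,184,122] [331] [284] [124,275] → 4 tapes.
Total size 1414 GB; any packing needs at least ⌈1414/400⌉ = 4 tapes.
So 4 is already optimal.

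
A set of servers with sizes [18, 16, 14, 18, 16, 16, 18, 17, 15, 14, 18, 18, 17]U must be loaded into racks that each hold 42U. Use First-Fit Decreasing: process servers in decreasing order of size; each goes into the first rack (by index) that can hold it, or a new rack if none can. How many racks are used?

7

Sorted descending: 18, 18, 18, 18, 18, 17, 17, 16, 16, 16, 15, 14, 14.
rack 1: place 18U, 24U left
rack 1: place 18U, 6U left
rack 2: place 18U, 24U left
rack 2: place 18U, 6U left
rack 3: place 18U, 24U left
rack 3: place 17U, 7U left
rack 4: place 17U, 25U left
rack 4: place 16U, 9U left
rack 5: place 16U, 26U left
rack 5: place 16U, 10U left
rack 6: place 15U, 27U left
rack 6: place 14U, 13U left
rack 7: place 14U, 28U left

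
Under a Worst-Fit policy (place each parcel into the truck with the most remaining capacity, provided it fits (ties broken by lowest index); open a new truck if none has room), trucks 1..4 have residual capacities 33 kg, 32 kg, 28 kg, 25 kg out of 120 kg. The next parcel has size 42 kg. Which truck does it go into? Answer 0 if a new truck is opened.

No truck has ≥ 42 kg free, so a new truck is opened.

0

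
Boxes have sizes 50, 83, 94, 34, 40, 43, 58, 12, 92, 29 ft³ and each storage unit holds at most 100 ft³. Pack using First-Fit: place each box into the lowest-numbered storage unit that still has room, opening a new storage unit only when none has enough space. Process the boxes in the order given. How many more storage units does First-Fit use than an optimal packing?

First-Fit: [50,34,12] [83] [94] [40,43] [58,29] [92] → 6 storage units.
Total size 535 ft³; any packing needs at least ⌈535/100⌉ = 6 storage units.
So 6 is already optimal.

0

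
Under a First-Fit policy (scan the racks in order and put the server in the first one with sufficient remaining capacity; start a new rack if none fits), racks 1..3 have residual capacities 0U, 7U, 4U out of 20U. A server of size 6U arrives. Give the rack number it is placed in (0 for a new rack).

Racks with room: rack 2 (7U).
The first with room is rack 2.

2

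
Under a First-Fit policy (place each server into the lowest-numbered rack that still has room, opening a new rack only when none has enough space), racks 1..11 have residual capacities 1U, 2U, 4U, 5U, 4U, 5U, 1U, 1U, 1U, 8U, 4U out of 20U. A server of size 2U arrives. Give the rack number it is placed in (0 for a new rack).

2

Racks with room: rack 2 (2U), rack 3 (4U), rack 4 (5U), rack 5 (4U), rack 6 (5U), rack 10 (8U), rack 11 (4U).
The first with room is rack 2.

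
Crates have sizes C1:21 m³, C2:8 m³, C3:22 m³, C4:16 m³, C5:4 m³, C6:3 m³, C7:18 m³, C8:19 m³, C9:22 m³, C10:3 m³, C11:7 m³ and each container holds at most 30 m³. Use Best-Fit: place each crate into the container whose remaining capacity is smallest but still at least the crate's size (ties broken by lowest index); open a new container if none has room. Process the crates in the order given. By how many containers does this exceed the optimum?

Best-Fit: [21,8] [22,4,3] [16] [18] [19,7] [22,3] → 6 containers.
6 crates exceed 15 m³ (half the capacity), and no two of those can share a container, so at least 6 containers are needed.
So 6 is already optimal.

0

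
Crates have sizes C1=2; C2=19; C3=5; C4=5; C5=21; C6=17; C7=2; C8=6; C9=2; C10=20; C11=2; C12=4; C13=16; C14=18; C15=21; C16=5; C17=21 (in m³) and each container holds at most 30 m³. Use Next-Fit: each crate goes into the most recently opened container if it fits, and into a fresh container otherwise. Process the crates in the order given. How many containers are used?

8

C1 (2 m³) → container 1 (remaining 28 m³)
C2 (19 m³) → container 1 (remaining 9 m³)
C3 (5 m³) → container 1 (remaining 4 m³)
C4 (5 m³) → container 2 (remaining 25 m³)
C5 (21 m³) → container 2 (remaining 4 m³)
C6 (17 m³) → container 3 (remaining 13 m³)
C7 (2 m³) → container 3 (remaining 11 m³)
C8 (6 m³) → container 3 (remaining 5 m³)
C9 (2 m³) → container 3 (remaining 3 m³)
C10 (20 m³) → container 4 (remaining 10 m³)
C11 (2 m³) → container 4 (remaining 8 m³)
C12 (4 m³) → container 4 (remaining 4 m³)
C13 (16 m³) → container 5 (remaining 14 m³)
C14 (18 m³) → container 6 (remaining 12 m³)
C15 (21 m³) → container 7 (remaining 9 m³)
C16 (5 m³) → container 7 (remaining 4 m³)
C17 (21 m³) → container 8 (remaining 9 m³)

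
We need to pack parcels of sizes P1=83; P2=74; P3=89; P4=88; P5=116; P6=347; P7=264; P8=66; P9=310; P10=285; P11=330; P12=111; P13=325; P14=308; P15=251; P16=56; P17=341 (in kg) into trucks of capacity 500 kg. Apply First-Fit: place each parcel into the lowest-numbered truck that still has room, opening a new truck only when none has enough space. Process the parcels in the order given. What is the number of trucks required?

10

P1 (83 kg) → truck 1 (remaining 417 kg)
P2 (74 kg) → truck 1 (remaining 343 kg)
P3 (89 kg) → truck 1 (remaining 254 kg)
P4 (88 kg) → truck 1 (remaining 166 kg)
P5 (116 kg) → truck 1 (remaining 50 kg)
P6 (347 kg) → truck 2 (remaining 153 kg)
P7 (264 kg) → truck 3 (remaining 236 kg)
P8 (66 kg) → truck 2 (remaining 87 kg)
P9 (310 kg) → truck 4 (remaining 190 kg)
P10 (285 kg) → truck 5 (remaining 215 kg)
P11 (330 kg) → truck 6 (remaining 170 kg)
P12 (111 kg) → truck 3 (remaining 125 kg)
P13 (325 kg) → truck 7 (remaining 175 kg)
P14 (308 kg) → truck 8 (remaining 192 kg)
P15 (251 kg) → truck 9 (remaining 249 kg)
P16 (56 kg) → truck 2 (remaining 31 kg)
P17 (341 kg) → truck 10 (remaining 159 kg)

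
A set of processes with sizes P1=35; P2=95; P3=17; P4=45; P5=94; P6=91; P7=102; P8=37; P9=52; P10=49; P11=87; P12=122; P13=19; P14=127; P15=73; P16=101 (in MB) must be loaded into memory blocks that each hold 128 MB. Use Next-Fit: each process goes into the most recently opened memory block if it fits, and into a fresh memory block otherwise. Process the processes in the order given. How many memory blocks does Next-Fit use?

P1 (35 MB) → memory block 1 (remaining 93 MB)
P2 (95 MB) → memory block 2 (remaining 33 MB)
P3 (17 MB) → memory block 2 (remaining 16 MB)
P4 (45 MB) → memory block 3 (remaining 83 MB)
P5 (94 MB) → memory block 4 (remaining 34 MB)
P6 (91 MB) → memory block 5 (remaining 37 MB)
P7 (102 MB) → memory block 6 (remaining 26 MB)
P8 (37 MB) → memory block 7 (remaining 91 MB)
P9 (52 MB) → memory block 7 (remaining 39 MB)
P10 (49 MB) → memory block 8 (remaining 79 MB)
P11 (87 MB) → memory block 9 (remaining 41 MB)
P12 (122 MB) → memory block 10 (remaining 6 MB)
P13 (19 MB) → memory block 11 (remaining 109 MB)
P14 (127 MB) → memory block 12 (remaining 1 MB)
P15 (73 MB) → memory block 13 (remaining 55 MB)
P16 (101 MB) → memory block 14 (remaining 27 MB)
Final memory blocks: [35] [95,17] [45] [94] [91] [102] [37,52] [49] [87] [122] [19] [127] [73] [101].

14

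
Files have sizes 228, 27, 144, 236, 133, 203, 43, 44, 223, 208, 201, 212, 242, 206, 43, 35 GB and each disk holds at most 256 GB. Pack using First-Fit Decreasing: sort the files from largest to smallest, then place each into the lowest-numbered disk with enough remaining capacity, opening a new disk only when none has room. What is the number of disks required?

11

Sorted descending: 242, 236, 228, 223, 212, 208, 206, 203, 201, 144, 133, 44, 43, 43, 35, 27.
Put 242 GB in disk 1; 14 GB remain.
Put 236 GB in disk 2; 20 GB remain.
Put 228 GB in disk 3; 28 GB remain.
Put 223 GB in disk 4; 33 GB remain.
Put 212 GB in disk 5; 44 GB remain.
Put 208 GB in disk 6; 48 GB remain.
Put 206 GB in disk 7; 50 GB remain.
Put 203 GB in disk 8; 53 GB remain.
Put 201 GB in disk 9; 55 GB remain.
Put 144 GB in disk 10; 112 GB remain.
Put 133 GB in disk 11; 123 GB remain.
Put 44 GB in disk 5; 0 GB remain.
Put 43 GB in disk 6; 5 GB remain.
Put 43 GB in disk 7; 7 GB remain.
Put 35 GB in disk 8; 18 GB remain.
Put 27 GB in disk 3; 1 GB remain.
Final disks: [242] [236] [228,27] [223] [212,44] [208,43] [206,43] [203,35] [201] [144] [133].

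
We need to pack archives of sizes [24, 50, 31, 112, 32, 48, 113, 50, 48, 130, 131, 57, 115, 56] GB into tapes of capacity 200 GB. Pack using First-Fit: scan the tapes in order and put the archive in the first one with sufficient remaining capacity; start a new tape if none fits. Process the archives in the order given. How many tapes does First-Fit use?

tape 1: place 24 GB, 176 GB left
tape 1: place 50 GB, 126 GB left
tape 1: place 31 GB, 95 GB left
tape 2: place 112 GB, 88 GB left
tape 1: place 32 GB, 63 GB left
tape 1: place 48 GB, 15 GB left
tape 3: place 113 GB, 87 GB left
tape 2: place 50 GB, 38 GB left
tape 3: place 48 GB, 39 GB left
tape 4: place 130 GB, 70 GB left
tape 5: place 131 GB, 69 GB left
tape 4: place 57 GB, 13 GB left
tape 6: place 115 GB, 85 GB left
tape 5: place 56 GB, 13 GB left

6 tapes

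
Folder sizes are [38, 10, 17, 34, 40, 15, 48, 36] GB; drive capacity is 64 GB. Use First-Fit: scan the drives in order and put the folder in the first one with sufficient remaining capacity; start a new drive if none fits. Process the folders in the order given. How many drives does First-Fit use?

5

38 GB → drive 1 (remaining 26 GB)
10 GB → drive 1 (remaining 16 GB)
17 GB → drive 2 (remaining 47 GB)
34 GB → drive 2 (remaining 13 GB)
40 GB → drive 3 (remaining 24 GB)
15 GB → drive 1 (remaining 1 GB)
48 GB → drive 4 (remaining 16 GB)
36 GB → drive 5 (remaining 28 GB)
Final drives: [38,10,15] [17,34] [40] [48] [36].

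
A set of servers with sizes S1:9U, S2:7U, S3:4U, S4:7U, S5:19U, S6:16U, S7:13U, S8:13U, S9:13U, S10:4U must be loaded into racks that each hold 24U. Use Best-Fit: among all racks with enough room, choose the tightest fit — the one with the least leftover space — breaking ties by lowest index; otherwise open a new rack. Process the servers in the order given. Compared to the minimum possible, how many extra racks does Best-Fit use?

Best-Fit: [9,7,4,4] [7,16] [19] [13] [13] [13] → 6 racks.
Total size 105U; any packing needs at least ⌈105/24⌉ = 5 racks.
An optimal packing achieves that bound: [19,4] [16,7] [13,9] [13,7,4] [13] → 5 racks.
Excess: 6 − 5 = 1.

1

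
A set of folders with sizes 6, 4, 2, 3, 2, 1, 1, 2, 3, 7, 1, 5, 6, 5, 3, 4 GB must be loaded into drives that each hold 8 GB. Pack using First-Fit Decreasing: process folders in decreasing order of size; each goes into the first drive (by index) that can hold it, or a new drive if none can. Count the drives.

Sorted descending: 7, 6, 6, 5, 5, 4, 4, 3, 3, 3, 2, 2, 2, 1, 1, 1.
drive 1: place 7 GB, 1 GB left
drive 2: place 6 GB, 2 GB left
drive 3: place 6 GB, 2 GB left
drive 4: place 5 GB, 3 GB left
drive 5: place 5 GB, 3 GB left
drive 6: place 4 GB, 4 GB left
drive 6: place 4 GB, 0 GB left
drive 4: place 3 GB, 0 GB left
drive 5: place 3 GB, 0 GB left
drive 7: place 3 GB, 5 GB left
drive 2: place 2 GB, 0 GB left
drive 3: place 2 GB, 0 GB left
drive 7: place 2 GB, 3 GB left
drive 1: place 1 GB, 0 GB left
drive 7: place 1 GB, 2 GB left
drive 7: place 1 GB, 1 GB left

7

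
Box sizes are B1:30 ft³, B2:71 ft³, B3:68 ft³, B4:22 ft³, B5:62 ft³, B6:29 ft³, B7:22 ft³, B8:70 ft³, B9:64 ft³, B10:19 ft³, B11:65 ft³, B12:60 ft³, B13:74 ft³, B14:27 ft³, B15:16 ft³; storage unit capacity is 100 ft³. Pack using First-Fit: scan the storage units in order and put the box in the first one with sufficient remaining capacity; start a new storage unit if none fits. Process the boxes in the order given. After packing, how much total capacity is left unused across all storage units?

101

Put B1 (30 ft³) in storage unit 1; 70 ft³ remain.
Put B2 (71 ft³) in storage unit 2; 29 ft³ remain.
Put B3 (68 ft³) in storage unit 1; 2 ft³ remain.
Put B4 (22 ft³) in storage unit 2; 7 ft³ remain.
Put B5 (62 ft³) in storage unit 3; 38 ft³ remain.
Put B6 (29 ft³) in storage unit 3; 9 ft³ remain.
Put B7 (22 ft³) in storage unit 4; 78 ft³ remain.
Put B8 (70 ft³) in storage unit 4; 8 ft³ remain.
Put B9 (64 ft³) in storage unit 5; 36 ft³ remain.
Put B10 (19 ft³) in storage unit 5; 17 ft³ remain.
Put B11 (65 ft³) in storage unit 6; 35 ft³ remain.
Put B12 (60 ft³) in storage unit 7; 40 ft³ remain.
Put B13 (74 ft³) in storage unit 8; 26 ft³ remain.
Put B14 (27 ft³) in storage unit 6; 8 ft³ remain.
Put B15 (16 ft³) in storage unit 5; 1 ft³ remain.
8 storage units × 100 ft³ = 800 ft³; used 699 ft³; unused 101 ft³.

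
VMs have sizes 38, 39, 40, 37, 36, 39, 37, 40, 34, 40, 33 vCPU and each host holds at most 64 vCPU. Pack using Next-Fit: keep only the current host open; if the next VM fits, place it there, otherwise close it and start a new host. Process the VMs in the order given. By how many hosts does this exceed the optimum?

0

Next-Fit: [38] [39] [40] [37] [36] [39] [37] [40] [34] [40] [33] → 11 hosts.
11 VMs exceed 32 vCPU (half the capacity), and no two of those can share a host, so at least 11 hosts are needed.
So 11 is already optimal.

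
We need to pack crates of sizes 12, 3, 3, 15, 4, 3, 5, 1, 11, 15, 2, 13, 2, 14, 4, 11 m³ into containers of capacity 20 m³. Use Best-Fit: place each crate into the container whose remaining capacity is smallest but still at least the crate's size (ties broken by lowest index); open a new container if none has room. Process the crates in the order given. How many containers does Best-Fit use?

7

12 m³ → container 1 (remaining 8 m³)
3 m³ → container 1 (remaining 5 m³)
3 m³ → container 1 (remaining 2 m³)
15 m³ → container 2 (remaining 5 m³)
4 m³ → container 2 (remaining 1 m³)
3 m³ → container 3 (remaining 17 m³)
5 m³ → container 3 (remaining 12 m³)
1 m³ → container 2 (remaining 0 m³)
11 m³ → container 3 (remaining 1 m³)
15 m³ → container 4 (remaining 5 m³)
2 m³ → container 1 (remaining 0 m³)
13 m³ → container 5 (remaining 7 m³)
2 m³ → container 4 (remaining 3 m³)
14 m³ → container 6 (remaining 6 m³)
4 m³ → container 6 (remaining 2 m³)
11 m³ → container 7 (remaining 9 m³)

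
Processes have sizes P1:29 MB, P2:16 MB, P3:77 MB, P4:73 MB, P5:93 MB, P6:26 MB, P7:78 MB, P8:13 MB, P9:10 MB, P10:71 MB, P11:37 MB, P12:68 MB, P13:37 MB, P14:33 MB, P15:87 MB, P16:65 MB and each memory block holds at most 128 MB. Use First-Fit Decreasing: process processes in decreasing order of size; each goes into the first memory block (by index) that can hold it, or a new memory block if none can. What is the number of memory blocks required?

8

Sorted descending: 93, 87, 78, 77, 73, 71, 68, 65, 37, 37, 33, 29, 26, 16, 13, 10.
memory block 1: place 93 MB, 35 MB left
memory block 2: place 87 MB, 41 MB left
memory block 3: place 78 MB, 50 MB left
memory block 4: place 77 MB, 51 MB left
memory block 5: place 73 MB, 55 MB left
memory block 6: place 71 MB, 57 MB left
memory block 7: place 68 MB, 60 MB left
memory block 8: place 65 MB, 63 MB left
memory block 2: place 37 MB, 4 MB left
memory block 3: place 37 MB, 13 MB left
memory block 1: place 33 MB, 2 MB left
memory block 4: place 29 MB, 22 MB left
memory block 5: place 26 MB, 29 MB left
memory block 4: place 16 MB, 6 MB left
memory block 3: place 13 MB, 0 MB left
memory block 5: place 10 MB, 19 MB left
Final memory blocks: [93,33] [87,37] [78,37,13] [77,29,16] [73,26,10] [71] [68] [65].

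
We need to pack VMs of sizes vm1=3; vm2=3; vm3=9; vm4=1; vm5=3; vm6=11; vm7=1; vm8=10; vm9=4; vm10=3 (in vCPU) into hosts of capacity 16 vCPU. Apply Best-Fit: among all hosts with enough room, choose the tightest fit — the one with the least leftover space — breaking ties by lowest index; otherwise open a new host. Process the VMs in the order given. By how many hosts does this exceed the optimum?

1

Best-Fit: [3,3,9,1] [3,11,1] [10,4] [3] → 4 hosts.
Total size 48 vCPU; any packing needs at least ⌈48/16⌉ = 3 hosts.
An optimal packing achieves that bound: [11,4,1] [10,3,3] [9,3,3,1] → 3 hosts.
Excess: 4 − 3 = 1.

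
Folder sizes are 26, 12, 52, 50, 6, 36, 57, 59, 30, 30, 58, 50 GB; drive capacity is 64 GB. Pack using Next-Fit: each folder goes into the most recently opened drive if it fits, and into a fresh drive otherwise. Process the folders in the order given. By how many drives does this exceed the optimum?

Next-Fit: [26,12] [52] [50,6] [36] [57] [59] [30,30] [58] [50] → 9 drives.
Total size 466 GB; any packing needs at least ⌈466/64⌉ = 8 drives.
An optimal packing achieves that bound: [59] [58,6] [57] [52,12] [50] [50] [36,26] [30,30] → 8 drives.
Excess: 9 − 8 = 1.

1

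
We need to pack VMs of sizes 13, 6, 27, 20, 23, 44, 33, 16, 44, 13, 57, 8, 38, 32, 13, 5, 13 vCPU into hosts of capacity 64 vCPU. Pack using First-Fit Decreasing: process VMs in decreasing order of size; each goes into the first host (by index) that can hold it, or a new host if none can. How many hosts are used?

Sorted descending: 57, 44, 44, 38, 33, 32, 27, 23, 20, 16, 13, 13, 13, 13, 8, 6, 5.
host 1: place 57 vCPU, 7 vCPU left
host 2: place 44 vCPU, 20 vCPU left
host 3: place 44 vCPU, 20 vCPU left
host 4: place 38 vCPU, 26 vCPU left
host 5: place 33 vCPU, 31 vCPU left
host 6: place 32 vCPU, 32 vCPU left
host 5: place 27 vCPU, 4 vCPU left
host 4: place 23 vCPU, 3 vCPU left
host 2: place 20 vCPU, 0 vCPU left
host 3: place 16 vCPU, 4 vCPU left
host 6: place 13 vCPU, 19 vCPU left
host 6: place 13 vCPU, 6 vCPU left
host 7: place 13 vCPU, 51 vCPU left
host 7: place 13 vCPU, 38 vCPU left
host 7: place 8 vCPU, 30 vCPU left
host 1: place 6 vCPU, 1 vCPU left
host 6: place 5 vCPU, 1 vCPU left
Final hosts: [57,6] [44,20] [44,16] [38,23] [33,27] [32,13,13,5] [13,13,8].

7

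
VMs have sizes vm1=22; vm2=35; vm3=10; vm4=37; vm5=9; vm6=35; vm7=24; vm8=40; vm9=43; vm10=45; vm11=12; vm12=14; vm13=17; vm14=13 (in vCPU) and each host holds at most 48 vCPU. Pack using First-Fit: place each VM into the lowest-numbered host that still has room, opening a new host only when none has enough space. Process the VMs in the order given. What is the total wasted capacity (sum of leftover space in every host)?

76

vm1 (22 vCPU) → host 1 (remaining 26 vCPU)
vm2 (35 vCPU) → host 2 (remaining 13 vCPU)
vm3 (10 vCPU) → host 1 (remaining 16 vCPU)
vm4 (37 vCPU) → host 3 (remaining 11 vCPU)
vm5 (9 vCPU) → host 1 (remaining 7 vCPU)
vm6 (35 vCPU) → host 4 (remaining 13 vCPU)
vm7 (24 vCPU) → host 5 (remaining 24 vCPU)
vm8 (40 vCPU) → host 6 (remaining 8 vCPU)
vm9 (43 vCPU) → host 7 (remaining 5 vCPU)
vm10 (45 vCPU) → host 8 (remaining 3 vCPU)
vm11 (12 vCPU) → host 2 (remaining 1 vCPU)
vm12 (14 vCPU) → host 5 (remaining 10 vCPU)
vm13 (17 vCPU) → host 9 (remaining 31 vCPU)
vm14 (13 vCPU) → host 4 (remaining 0 vCPU)
9 hosts × 48 vCPU = 432 vCPU; used 356 vCPU; unused 76 vCPU.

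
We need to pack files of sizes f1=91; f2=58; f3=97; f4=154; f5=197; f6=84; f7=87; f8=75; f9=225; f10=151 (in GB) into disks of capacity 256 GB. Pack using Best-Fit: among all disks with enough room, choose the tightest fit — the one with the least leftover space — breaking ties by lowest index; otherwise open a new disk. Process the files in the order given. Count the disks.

disk 1: place f1 (91 GB), 165 GB left
disk 1: place f2 (58 GB), 107 GB left
disk 1: place f3 (97 GB), 10 GB left
disk 2: place f4 (154 GB), 102 GB left
disk 3: place f5 (197 GB), 59 GB left
disk 2: place f6 (84 GB), 18 GB left
disk 4: place f7 (87 GB), 169 GB left
disk 4: place f8 (75 GB), 94 GB left
disk 5: place f9 (225 GB), 31 GB left
disk 6: place f10 (151 GB), 105 GB left

6 disks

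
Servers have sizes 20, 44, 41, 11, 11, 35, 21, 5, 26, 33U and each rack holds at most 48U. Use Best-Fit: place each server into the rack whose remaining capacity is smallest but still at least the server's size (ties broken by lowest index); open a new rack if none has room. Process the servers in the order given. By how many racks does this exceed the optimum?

Best-Fit: [20,11,11,5] [44] [41] [35] [21,26] [33] → 6 racks.
Total size 247U; any packing needs at least ⌈247/48⌉ = 6 racks.
So 6 is already optimal.

0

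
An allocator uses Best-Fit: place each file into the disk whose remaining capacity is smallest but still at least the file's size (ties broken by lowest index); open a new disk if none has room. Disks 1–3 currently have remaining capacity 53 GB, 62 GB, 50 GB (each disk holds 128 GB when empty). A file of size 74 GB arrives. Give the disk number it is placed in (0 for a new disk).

No disk has ≥ 74 GB free, so a new disk is opened.

0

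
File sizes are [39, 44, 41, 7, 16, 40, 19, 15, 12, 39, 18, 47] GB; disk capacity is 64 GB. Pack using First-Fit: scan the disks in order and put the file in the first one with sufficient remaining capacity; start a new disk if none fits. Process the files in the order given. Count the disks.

6 disks

39 GB → disk 1 (remaining 25 GB)
44 GB → disk 2 (remaining 20 GB)
41 GB → disk 3 (remaining 23 GB)
7 GB → disk 1 (remaining 18 GB)
16 GB → disk 1 (remaining 2 GB)
40 GB → disk 4 (remaining 24 GB)
19 GB → disk 2 (remaining 1 GB)
15 GB → disk 3 (remaining 8 GB)
12 GB → disk 4 (remaining 12 GB)
39 GB → disk 5 (remaining 25 GB)
18 GB → disk 5 (remaining 7 GB)
47 GB → disk 6 (remaining 17 GB)
Final disks: [39,7,16] [44,19] [41,15] [40,12] [39,18] [47].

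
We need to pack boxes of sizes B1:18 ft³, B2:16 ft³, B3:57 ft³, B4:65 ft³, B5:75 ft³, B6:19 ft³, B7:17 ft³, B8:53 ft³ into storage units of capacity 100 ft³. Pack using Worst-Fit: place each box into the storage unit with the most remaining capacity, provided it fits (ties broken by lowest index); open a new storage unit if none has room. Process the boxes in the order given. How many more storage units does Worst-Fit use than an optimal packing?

0

Worst-Fit: [18,16,57] [65,19] [75,17] [53] → 4 storage units.
Total size 320 ft³; any packing needs at least ⌈320/100⌉ = 4 storage units.
So 4 is already optimal.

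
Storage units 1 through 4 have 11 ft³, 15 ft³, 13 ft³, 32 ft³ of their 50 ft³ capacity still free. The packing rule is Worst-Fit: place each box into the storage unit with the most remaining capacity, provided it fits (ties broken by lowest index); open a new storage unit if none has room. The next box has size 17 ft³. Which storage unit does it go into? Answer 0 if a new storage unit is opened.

Storage units with room: storage unit 4 (32 ft³).
Most room is storage unit 4 with 32 ft³ free.

4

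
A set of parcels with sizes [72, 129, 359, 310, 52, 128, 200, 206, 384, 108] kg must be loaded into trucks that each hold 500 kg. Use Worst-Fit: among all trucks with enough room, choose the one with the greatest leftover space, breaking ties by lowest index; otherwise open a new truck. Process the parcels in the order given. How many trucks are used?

5

Put 72 kg in truck 1; 428 kg remain.
Put 129 kg in truck 1; 299 kg remain.
Put 359 kg in truck 2; 141 kg remain.
Put 310 kg in truck 3; 190 kg remain.
Put 52 kg in truck 1; 247 kg remain.
Put 128 kg in truck 1; 119 kg remain.
Put 200 kg in truck 4; 300 kg remain.
Put 206 kg in truck 4; 94 kg remain.
Put 384 kg in truck 5; 116 kg remain.
Put 108 kg in truck 3; 82 kg remain.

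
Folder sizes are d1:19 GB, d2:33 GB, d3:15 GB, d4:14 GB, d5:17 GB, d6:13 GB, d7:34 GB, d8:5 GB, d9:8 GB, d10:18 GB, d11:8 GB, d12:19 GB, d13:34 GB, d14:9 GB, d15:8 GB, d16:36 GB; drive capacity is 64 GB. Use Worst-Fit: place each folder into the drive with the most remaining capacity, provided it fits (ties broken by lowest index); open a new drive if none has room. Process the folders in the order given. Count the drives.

6

Put d1 (19 GB) in drive 1; 45 GB remain.
Put d2 (33 GB) in drive 1; 12 GB remain.
Put d3 (15 GB) in drive 2; 49 GB remain.
Put d4 (14 GB) in drive 2; 35 GB remain.
Put d5 (17 GB) in drive 2; 18 GB remain.
Put d6 (13 GB) in drive 2; 5 GB remain.
Put d7 (34 GB) in drive 3; 30 GB remain.
Put d8 (5 GB) in drive 3; 25 GB remain.
Put d9 (8 GB) in drive 3; 17 GB remain.
Put d10 (18 GB) in drive 4; 46 GB remain.
Put d11 (8 GB) in drive 4; 38 GB remain.
Put d12 (19 GB) in drive 4; 19 GB remain.
Put d13 (34 GB) in drive 5; 30 GB remain.
Put d14 (9 GB) in drive 5; 21 GB remain.
Put d15 (8 GB) in drive 5; 13 GB remain.
Put d16 (36 GB) in drive 6; 28 GB remain.
Final drives: [19,33] [15,14,17,13] [34,5,8] [18,8,19] [34,9,8] [36].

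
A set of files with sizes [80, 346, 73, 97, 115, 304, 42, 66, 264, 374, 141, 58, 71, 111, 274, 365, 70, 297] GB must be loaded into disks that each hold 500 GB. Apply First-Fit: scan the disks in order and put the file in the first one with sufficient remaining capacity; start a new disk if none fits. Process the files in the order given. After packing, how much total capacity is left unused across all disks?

852

disk 1: place 80 GB, 420 GB left
disk 1: place 346 GB, 74 GB left
disk 1: place 73 GB, 1 GB left
disk 2: place 97 GB, 403 GB left
disk 2: place 115 GB, 288 GB left
disk 3: place 304 GB, 196 GB left
disk 2: place 42 GB, 246 GB left
disk 2: place 66 GB, 180 GB left
disk 4: place 264 GB, 236 GB left
disk 5: place 374 GB, 126 GB left
disk 2: place 141 GB, 39 GB left
disk 3: place 58 GB, 138 GB left
disk 3: place 71 GB, 67 GB left
disk 4: place 111 GB, 125 GB left
disk 6: place 274 GB, 226 GB left
disk 7: place 365 GB, 135 GB left
disk 4: place 70 GB, 55 GB left
disk 8: place 297 GB, 203 GB left
8 disks × 500 GB = 4000 GB; used 3148 GB; unused 852 GB.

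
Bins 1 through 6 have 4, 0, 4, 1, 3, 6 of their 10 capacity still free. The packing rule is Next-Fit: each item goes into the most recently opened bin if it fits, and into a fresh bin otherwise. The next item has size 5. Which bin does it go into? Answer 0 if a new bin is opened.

Next-Fit only looks at bin 6, which has 6 free.
5 fits there.

6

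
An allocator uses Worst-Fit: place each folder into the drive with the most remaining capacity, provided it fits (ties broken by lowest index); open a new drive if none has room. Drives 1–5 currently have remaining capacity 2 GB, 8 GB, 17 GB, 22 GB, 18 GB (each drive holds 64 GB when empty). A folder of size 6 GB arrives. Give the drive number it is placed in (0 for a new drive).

4

Drives with room: drive 2 (8 GB), drive 3 (17 GB), drive 4 (22 GB), drive 5 (18 GB).
Most room is drive 4 with 22 GB free.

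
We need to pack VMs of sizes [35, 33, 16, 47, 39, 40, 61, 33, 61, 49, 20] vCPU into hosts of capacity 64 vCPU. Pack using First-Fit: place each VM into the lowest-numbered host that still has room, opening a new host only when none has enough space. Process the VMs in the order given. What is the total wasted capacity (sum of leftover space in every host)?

Put 35 vCPU in host 1; 29 vCPU remain.
Put 33 vCPU in host 2; 31 vCPU remain.
Put 16 vCPU in host 1; 13 vCPU remain.
Put 47 vCPU in host 3; 17 vCPU remain.
Put 39 vCPU in host 4; 25 vCPU remain.
Put 40 vCPU in host 5; 24 vCPU remain.
Put 61 vCPU in host 6; 3 vCPU remain.
Put 33 vCPU in host 7; 31 vCPU remain.
Put 61 vCPU in host 8; 3 vCPU remain.
Put 49 vCPU in host 9; 15 vCPU remain.
Put 20 vCPU in host 2; 11 vCPU remain.
9 hosts × 64 vCPU = 576 vCPU; used 434 vCPU; unused 142 vCPU.

142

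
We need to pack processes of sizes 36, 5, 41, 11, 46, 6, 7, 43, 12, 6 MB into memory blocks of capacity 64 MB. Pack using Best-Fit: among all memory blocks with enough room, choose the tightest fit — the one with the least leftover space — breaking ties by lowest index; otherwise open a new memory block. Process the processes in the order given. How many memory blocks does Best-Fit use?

4 memory blocks

36 MB → memory block 1 (remaining 28 MB)
5 MB → memory block 1 (remaining 23 MB)
41 MB → memory block 2 (remaining 23 MB)
11 MB → memory block 1 (remaining 12 MB)
46 MB → memory block 3 (remaining 18 MB)
6 MB → memory block 1 (remaining 6 MB)
7 MB → memory block 3 (remaining 11 MB)
43 MB → memory block 4 (remaining 21 MB)
12 MB → memory block 4 (remaining 9 MB)
6 MB → memory block 1 (remaining 0 MB)
Final memory blocks: [36,5,11,6,6] [41] [46,7] [43,12].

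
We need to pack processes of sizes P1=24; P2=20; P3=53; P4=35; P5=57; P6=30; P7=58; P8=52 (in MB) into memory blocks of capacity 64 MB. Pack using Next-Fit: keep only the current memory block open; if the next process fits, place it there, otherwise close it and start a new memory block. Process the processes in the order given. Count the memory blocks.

Put P1 (24 MB) in memory block 1; 40 MB remain.
Put P2 (20 MB) in memory block 1; 20 MB remain.
Put P3 (53 MB) in memory block 2; 11 MB remain.
Put P4 (35 MB) in memory block 3; 29 MB remain.
Put P5 (57 MB) in memory block 4; 7 MB remain.
Put P6 (30 MB) in memory block 5; 34 MB remain.
Put P7 (58 MB) in memory block 6; 6 MB remain.
Put P8 (52 MB) in memory block 7; 12 MB remain.
Final memory blocks: [24,20] [53] [35] [57] [30] [58] [52].

7 memory blocks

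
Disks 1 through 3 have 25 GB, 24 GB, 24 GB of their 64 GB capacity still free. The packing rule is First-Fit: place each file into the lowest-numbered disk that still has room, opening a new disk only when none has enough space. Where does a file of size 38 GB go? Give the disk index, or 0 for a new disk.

0

No disk has ≥ 38 GB free, so a new disk is opened.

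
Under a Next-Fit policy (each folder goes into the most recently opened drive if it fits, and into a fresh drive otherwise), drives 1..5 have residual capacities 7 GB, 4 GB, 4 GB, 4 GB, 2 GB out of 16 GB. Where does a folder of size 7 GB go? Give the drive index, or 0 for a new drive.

Next-Fit only looks at drive 5, which has 2 GB free.
7 GB does not fit, so a new drive is opened.

0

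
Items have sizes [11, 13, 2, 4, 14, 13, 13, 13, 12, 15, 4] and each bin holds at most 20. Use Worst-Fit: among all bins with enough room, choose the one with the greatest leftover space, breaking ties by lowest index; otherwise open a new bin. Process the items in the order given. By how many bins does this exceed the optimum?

0

Worst-Fit: [11,2,4] [13] [14] [13] [13] [13] [12,4] [15] → 8 bins.
8 items exceed 10 (half the capacity), and no two of those can share a bin, so at least 8 bins are needed.
So 8 is already optimal.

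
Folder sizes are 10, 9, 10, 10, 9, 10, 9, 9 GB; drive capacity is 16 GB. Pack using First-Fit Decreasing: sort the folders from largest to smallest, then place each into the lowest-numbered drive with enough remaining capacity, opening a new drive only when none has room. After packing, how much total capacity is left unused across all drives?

52

Sorted descending: 10, 10, 10, 10, 9, 9, 9, 9.
drive 1: place 10 GB, 6 GB left
drive 2: place 10 GB, 6 GB left
drive 3: place 10 GB, 6 GB left
drive 4: place 10 GB, 6 GB left
drive 5: place 9 GB, 7 GB left
drive 6: place 9 GB, 7 GB left
drive 7: place 9 GB, 7 GB left
drive 8: place 9 GB, 7 GB left
8 drives × 16 GB = 128 GB; used 76 GB; unused 52 GB.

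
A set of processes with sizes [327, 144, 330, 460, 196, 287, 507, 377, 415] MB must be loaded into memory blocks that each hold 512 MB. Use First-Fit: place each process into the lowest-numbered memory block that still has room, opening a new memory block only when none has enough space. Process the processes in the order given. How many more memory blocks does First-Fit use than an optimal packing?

0

First-Fit: [327,144] [330] [460] [196,287] [507] [377] [415] → 7 memory blocks.
7 processes exceed 256 MB (half the capacity), and no two of those can share a memory block, so at least 7 memory blocks are needed.
So 7 is already optimal.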